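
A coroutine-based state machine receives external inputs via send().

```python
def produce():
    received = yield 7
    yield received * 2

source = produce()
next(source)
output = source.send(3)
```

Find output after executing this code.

Step 1: next(source) advances to first yield, producing 7.
Step 2: send(3) resumes, received = 3.
Step 3: yield received * 2 = 3 * 2 = 6.
Therefore output = 6.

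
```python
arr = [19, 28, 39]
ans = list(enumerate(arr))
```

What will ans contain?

Step 1: enumerate pairs each element with its index:
  (0, 19)
  (1, 28)
  (2, 39)
Therefore ans = [(0, 19), (1, 28), (2, 39)].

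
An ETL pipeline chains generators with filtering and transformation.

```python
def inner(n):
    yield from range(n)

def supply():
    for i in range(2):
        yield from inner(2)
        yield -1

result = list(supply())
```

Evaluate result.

Step 1: For each i in range(2):
  i=0: yield from inner(2) -> [0, 1], then yield -1
  i=1: yield from inner(2) -> [0, 1], then yield -1
Therefore result = [0, 1, -1, 0, 1, -1].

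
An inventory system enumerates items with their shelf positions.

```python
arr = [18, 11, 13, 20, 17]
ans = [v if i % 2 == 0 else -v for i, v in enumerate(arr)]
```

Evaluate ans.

Step 1: For each (i, v), keep v if i is even, negate if odd:
  i=0 (even): keep 18
  i=1 (odd): negate to -11
  i=2 (even): keep 13
  i=3 (odd): negate to -20
  i=4 (even): keep 17
Therefore ans = [18, -11, 13, -20, 17].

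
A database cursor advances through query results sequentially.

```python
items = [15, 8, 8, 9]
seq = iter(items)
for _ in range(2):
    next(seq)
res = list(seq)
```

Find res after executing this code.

Step 1: Create iterator over [15, 8, 8, 9].
Step 2: Advance 2 positions (consuming [15, 8]).
Step 3: list() collects remaining elements: [8, 9].
Therefore res = [8, 9].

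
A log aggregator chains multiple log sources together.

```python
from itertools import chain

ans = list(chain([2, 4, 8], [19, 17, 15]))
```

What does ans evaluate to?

Step 1: chain() concatenates iterables: [2, 4, 8] + [19, 17, 15].
Therefore ans = [2, 4, 8, 19, 17, 15].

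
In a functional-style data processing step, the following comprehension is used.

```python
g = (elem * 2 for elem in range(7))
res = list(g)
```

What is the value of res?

Step 1: For each elem in range(7), compute elem*2:
  elem=0: 0*2 = 0
  elem=1: 1*2 = 2
  elem=2: 2*2 = 4
  elem=3: 3*2 = 6
  elem=4: 4*2 = 8
  elem=5: 5*2 = 10
  elem=6: 6*2 = 12
Therefore res = [0, 2, 4, 6, 8, 10, 12].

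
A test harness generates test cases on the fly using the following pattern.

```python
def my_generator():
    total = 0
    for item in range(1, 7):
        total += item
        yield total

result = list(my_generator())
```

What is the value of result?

Step 1: Generator accumulates running sum:
  item=1: total = 1, yield 1
  item=2: total = 3, yield 3
  item=3: total = 6, yield 6
  item=4: total = 10, yield 10
  item=5: total = 15, yield 15
  item=6: total = 21, yield 21
Therefore result = [1, 3, 6, 10, 15, 21].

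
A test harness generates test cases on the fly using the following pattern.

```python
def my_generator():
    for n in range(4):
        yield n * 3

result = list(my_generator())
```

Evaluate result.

Step 1: For each n in range(4), yield n * 3:
  n=0: yield 0 * 3 = 0
  n=1: yield 1 * 3 = 3
  n=2: yield 2 * 3 = 6
  n=3: yield 3 * 3 = 9
Therefore result = [0, 3, 6, 9].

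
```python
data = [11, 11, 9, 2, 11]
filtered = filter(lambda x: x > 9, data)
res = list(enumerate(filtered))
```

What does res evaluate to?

Step 1: Filter [11, 11, 9, 2, 11] for > 9: [11, 11, 11].
Step 2: enumerate re-indexes from 0: [(0, 11), (1, 11), (2, 11)].
Therefore res = [(0, 11), (1, 11), (2, 11)].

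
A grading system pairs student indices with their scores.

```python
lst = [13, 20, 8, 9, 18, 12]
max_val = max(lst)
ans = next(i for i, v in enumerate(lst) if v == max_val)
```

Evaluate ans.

Step 1: max([13, 20, 8, 9, 18, 12]) = 20.
Step 2: Find first index where value == 20:
  Index 0: 13 != 20
  Index 1: 20 == 20, found!
Therefore ans = 1.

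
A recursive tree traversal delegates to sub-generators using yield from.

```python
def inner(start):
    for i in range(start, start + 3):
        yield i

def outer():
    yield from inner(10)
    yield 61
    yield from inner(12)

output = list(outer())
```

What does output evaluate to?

Step 1: outer() delegates to inner(10):
  yield 10
  yield 11
  yield 12
Step 2: yield 61
Step 3: Delegates to inner(12):
  yield 12
  yield 13
  yield 14
Therefore output = [10, 11, 12, 61, 12, 13, 14].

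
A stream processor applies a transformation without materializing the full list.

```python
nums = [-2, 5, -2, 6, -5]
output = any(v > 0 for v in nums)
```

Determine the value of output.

Step 1: Check v > 0 for each element in [-2, 5, -2, 6, -5]:
  -2 > 0: False
  5 > 0: True
  -2 > 0: False
  6 > 0: True
  -5 > 0: False
Step 2: any() returns True.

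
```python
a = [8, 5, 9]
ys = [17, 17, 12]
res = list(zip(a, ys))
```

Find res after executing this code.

Step 1: zip pairs elements at same index:
  Index 0: (8, 17)
  Index 1: (5, 17)
  Index 2: (9, 12)
Therefore res = [(8, 17), (5, 17), (9, 12)].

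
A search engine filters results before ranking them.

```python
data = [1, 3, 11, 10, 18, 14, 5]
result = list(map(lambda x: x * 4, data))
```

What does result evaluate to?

Step 1: Apply lambda x: x * 4 to each element:
  1 -> 4
  3 -> 12
  11 -> 44
  10 -> 40
  18 -> 72
  14 -> 56
  5 -> 20
Therefore result = [4, 12, 44, 40, 72, 56, 20].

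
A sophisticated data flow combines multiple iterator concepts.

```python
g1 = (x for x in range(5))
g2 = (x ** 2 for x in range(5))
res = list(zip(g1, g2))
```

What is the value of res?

Step 1: g1 produces [0, 1, 2, 3, 4].
Step 2: g2 produces [0, 1, 4, 9, 16].
Step 3: zip pairs them: [(0, 0), (1, 1), (2, 4), (3, 9), (4, 16)].
Therefore res = [(0, 0), (1, 1), (2, 4), (3, 9), (4, 16)].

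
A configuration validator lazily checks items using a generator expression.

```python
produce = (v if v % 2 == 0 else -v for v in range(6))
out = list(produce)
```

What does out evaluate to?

Step 1: For each v in range(6), yield v if even, else -v:
  v=0: even, yield 0
  v=1: odd, yield -1
  v=2: even, yield 2
  v=3: odd, yield -3
  v=4: even, yield 4
  v=5: odd, yield -5
Therefore out = [0, -1, 2, -3, 4, -5].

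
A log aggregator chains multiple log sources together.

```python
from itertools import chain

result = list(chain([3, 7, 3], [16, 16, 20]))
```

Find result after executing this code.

Step 1: chain() concatenates iterables: [3, 7, 3] + [16, 16, 20].
Therefore result = [3, 7, 3, 16, 16, 20].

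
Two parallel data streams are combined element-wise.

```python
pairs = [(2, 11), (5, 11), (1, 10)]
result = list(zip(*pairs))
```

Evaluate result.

Step 1: zip(*pairs) transposes: unzips [(2, 11), (5, 11), (1, 10)] into separate sequences.
Step 2: First elements: (2, 5, 1), second elements: (11, 11, 10).
Therefore result = [(2, 5, 1), (11, 11, 10)].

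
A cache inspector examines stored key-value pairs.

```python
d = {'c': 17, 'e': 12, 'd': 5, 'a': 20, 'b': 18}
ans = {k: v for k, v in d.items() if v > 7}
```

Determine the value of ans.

Step 1: Filter items where value > 7:
  'c': 17 > 7: kept
  'e': 12 > 7: kept
  'd': 5 <= 7: removed
  'a': 20 > 7: kept
  'b': 18 > 7: kept
Therefore ans = {'c': 17, 'e': 12, 'a': 20, 'b': 18}.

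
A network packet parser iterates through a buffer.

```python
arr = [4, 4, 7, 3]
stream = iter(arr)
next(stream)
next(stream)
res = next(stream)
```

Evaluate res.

Step 1: Create iterator over [4, 4, 7, 3].
Step 2: next() consumes 4.
Step 3: next() consumes 4.
Step 4: next() returns 7.
Therefore res = 7.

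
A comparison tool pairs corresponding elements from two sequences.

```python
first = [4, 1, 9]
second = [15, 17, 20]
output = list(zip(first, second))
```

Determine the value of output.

Step 1: zip pairs elements at same index:
  Index 0: (4, 15)
  Index 1: (1, 17)
  Index 2: (9, 20)
Therefore output = [(4, 15), (1, 17), (9, 20)].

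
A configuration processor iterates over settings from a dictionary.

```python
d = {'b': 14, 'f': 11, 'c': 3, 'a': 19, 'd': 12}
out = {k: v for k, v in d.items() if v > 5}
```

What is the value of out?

Step 1: Filter items where value > 5:
  'b': 14 > 5: kept
  'f': 11 > 5: kept
  'c': 3 <= 5: removed
  'a': 19 > 5: kept
  'd': 12 > 5: kept
Therefore out = {'b': 14, 'f': 11, 'a': 19, 'd': 12}.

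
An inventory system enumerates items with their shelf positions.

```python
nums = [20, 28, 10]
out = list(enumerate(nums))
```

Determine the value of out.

Step 1: enumerate pairs each element with its index:
  (0, 20)
  (1, 28)
  (2, 10)
Therefore out = [(0, 20), (1, 28), (2, 10)].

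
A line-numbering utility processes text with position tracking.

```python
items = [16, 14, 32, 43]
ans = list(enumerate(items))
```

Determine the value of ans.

Step 1: enumerate pairs each element with its index:
  (0, 16)
  (1, 14)
  (2, 32)
  (3, 43)
Therefore ans = [(0, 16), (1, 14), (2, 32), (3, 43)].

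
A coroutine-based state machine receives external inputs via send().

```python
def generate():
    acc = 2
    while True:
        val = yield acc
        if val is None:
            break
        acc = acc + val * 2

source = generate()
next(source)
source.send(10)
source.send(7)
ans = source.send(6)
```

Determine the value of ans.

Step 1: next() -> yield acc=2.
Step 2: send(10) -> val=10, acc = 2 + 10*2 = 22, yield 22.
Step 3: send(7) -> val=7, acc = 22 + 7*2 = 36, yield 36.
Step 4: send(6) -> val=6, acc = 36 + 6*2 = 48, yield 48.
Therefore ans = 48.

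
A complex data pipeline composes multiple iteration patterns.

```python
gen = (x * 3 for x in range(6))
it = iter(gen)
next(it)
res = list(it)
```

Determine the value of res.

Step 1: Generator produces [0, 3, 6, 9, 12, 15].
Step 2: next(it) consumes first element (0).
Step 3: list(it) collects remaining: [3, 6, 9, 12, 15].
Therefore res = [3, 6, 9, 12, 15].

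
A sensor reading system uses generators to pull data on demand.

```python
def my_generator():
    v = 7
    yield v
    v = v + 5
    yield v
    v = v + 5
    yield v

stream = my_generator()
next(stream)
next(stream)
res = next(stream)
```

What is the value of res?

Step 1: Trace through generator execution:
  Yield 1: v starts at 7, yield 7
  Yield 2: v = 7 + 5 = 12, yield 12
  Yield 3: v = 12 + 5 = 17, yield 17
Step 2: First next() gets 7, second next() gets the second value, third next() yields 17.
Therefore res = 17.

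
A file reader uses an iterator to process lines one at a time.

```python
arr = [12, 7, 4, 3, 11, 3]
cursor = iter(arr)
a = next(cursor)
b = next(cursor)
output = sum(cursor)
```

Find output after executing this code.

Step 1: Create iterator over [12, 7, 4, 3, 11, 3].
Step 2: a = next() = 12, b = next() = 7.
Step 3: sum() of remaining [4, 3, 11, 3] = 21.
Therefore output = 21.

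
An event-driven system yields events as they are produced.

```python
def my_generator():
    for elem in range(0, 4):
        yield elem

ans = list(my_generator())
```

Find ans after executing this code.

Step 1: The generator yields each value from range(0, 4).
Step 2: list() consumes all yields: [0, 1, 2, 3].
Therefore ans = [0, 1, 2, 3].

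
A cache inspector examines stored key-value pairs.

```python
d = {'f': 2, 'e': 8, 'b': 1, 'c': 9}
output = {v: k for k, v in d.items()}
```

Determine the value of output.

Step 1: Invert dict (swap keys and values):
  'f': 2 -> 2: 'f'
  'e': 8 -> 8: 'e'
  'b': 1 -> 1: 'b'
  'c': 9 -> 9: 'c'
Therefore output = {2: 'f', 8: 'e', 1: 'b', 9: 'c'}.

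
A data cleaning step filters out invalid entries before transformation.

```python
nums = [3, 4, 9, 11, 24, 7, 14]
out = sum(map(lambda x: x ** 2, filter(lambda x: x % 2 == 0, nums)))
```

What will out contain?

Step 1: Filter even numbers from [3, 4, 9, 11, 24, 7, 14]: [4, 24, 14]
Step 2: Square each: [16, 576, 196]
Step 3: Sum = 788.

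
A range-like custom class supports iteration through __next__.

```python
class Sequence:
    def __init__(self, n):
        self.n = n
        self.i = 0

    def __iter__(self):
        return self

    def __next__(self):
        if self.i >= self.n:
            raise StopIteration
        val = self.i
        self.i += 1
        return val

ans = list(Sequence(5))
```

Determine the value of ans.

Step 1: Sequence(5) creates an iterator counting 0 to 4.
Step 2: list() consumes all values: [0, 1, 2, 3, 4].
Therefore ans = [0, 1, 2, 3, 4].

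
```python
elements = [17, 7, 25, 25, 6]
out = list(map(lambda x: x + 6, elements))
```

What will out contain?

Step 1: Apply lambda x: x + 6 to each element:
  17 -> 23
  7 -> 13
  25 -> 31
  25 -> 31
  6 -> 12
Therefore out = [23, 13, 31, 31, 12].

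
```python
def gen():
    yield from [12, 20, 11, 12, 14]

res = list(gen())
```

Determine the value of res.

Step 1: yield from delegates to the iterable, yielding each element.
Step 2: Collected values: [12, 20, 11, 12, 14].
Therefore res = [12, 20, 11, 12, 14].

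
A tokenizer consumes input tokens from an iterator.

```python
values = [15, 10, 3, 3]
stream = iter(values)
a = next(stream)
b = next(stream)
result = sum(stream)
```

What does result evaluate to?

Step 1: Create iterator over [15, 10, 3, 3].
Step 2: a = next() = 15, b = next() = 10.
Step 3: sum() of remaining [3, 3] = 6.
Therefore result = 6.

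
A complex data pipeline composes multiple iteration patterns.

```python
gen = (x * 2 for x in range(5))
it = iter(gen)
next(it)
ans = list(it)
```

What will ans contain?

Step 1: Generator produces [0, 2, 4, 6, 8].
Step 2: next(it) consumes first element (0).
Step 3: list(it) collects remaining: [2, 4, 6, 8].
Therefore ans = [2, 4, 6, 8].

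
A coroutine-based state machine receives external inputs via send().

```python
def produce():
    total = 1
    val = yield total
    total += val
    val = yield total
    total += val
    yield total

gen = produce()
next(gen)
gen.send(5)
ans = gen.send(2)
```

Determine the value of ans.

Step 1: next() -> yield total=1.
Step 2: send(5) -> val=5, total = 1+5 = 6, yield 6.
Step 3: send(2) -> val=2, total = 6+2 = 8, yield 8.
Therefore ans = 8.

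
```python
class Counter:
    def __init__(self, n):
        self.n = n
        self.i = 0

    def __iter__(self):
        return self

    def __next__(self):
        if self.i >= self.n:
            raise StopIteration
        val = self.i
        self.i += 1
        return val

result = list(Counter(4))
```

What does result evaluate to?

Step 1: Counter(4) creates an iterator counting 0 to 3.
Step 2: list() consumes all values: [0, 1, 2, 3].
Therefore result = [0, 1, 2, 3].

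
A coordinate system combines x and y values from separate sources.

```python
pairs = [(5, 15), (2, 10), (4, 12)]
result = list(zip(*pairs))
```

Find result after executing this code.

Step 1: zip(*pairs) transposes: unzips [(5, 15), (2, 10), (4, 12)] into separate sequences.
Step 2: First elements: (5, 2, 4), second elements: (15, 10, 12).
Therefore result = [(5, 2, 4), (15, 10, 12)].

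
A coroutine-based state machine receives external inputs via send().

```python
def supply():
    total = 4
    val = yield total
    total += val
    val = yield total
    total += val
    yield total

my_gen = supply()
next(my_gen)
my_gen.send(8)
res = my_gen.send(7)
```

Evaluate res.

Step 1: next() -> yield total=4.
Step 2: send(8) -> val=8, total = 4+8 = 12, yield 12.
Step 3: send(7) -> val=7, total = 12+7 = 19, yield 19.
Therefore res = 19.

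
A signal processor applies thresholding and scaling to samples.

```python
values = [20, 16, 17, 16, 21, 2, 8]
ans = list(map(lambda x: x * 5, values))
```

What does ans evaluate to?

Step 1: Apply lambda x: x * 5 to each element:
  20 -> 100
  16 -> 80
  17 -> 85
  16 -> 80
  21 -> 105
  2 -> 10
  8 -> 40
Therefore ans = [100, 80, 85, 80, 105, 10, 40].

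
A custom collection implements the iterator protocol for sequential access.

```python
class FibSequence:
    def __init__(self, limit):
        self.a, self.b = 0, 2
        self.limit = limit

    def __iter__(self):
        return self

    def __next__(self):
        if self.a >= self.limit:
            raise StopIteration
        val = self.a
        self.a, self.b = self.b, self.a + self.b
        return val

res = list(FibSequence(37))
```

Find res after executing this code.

Step 1: Fibonacci-like sequence (a=0, b=2) until >= 37:
  Yield 0, then a,b = 2,2
  Yield 2, then a,b = 2,4
  Yield 2, then a,b = 4,6
  Yield 4, then a,b = 6,10
  Yield 6, then a,b = 10,16
  Yield 10, then a,b = 16,26
  Yield 16, then a,b = 26,42
  Yield 26, then a,b = 42,68
Step 2: 42 >= 37, stop.
Therefore res = [0, 2, 2, 4, 6, 10, 16, 26].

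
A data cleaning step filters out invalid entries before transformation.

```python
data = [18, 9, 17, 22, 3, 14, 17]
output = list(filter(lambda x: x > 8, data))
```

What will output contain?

Step 1: Filter elements > 8:
  18: kept
  9: kept
  17: kept
  22: kept
  3: removed
  14: kept
  17: kept
Therefore output = [18, 9, 17, 22, 14, 17].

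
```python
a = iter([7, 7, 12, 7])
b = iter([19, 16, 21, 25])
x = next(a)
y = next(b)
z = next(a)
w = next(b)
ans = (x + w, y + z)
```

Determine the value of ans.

Step 1: a iterates [7, 7, 12, 7], b iterates [19, 16, 21, 25].
Step 2: x = next(a) = 7, y = next(b) = 19.
Step 3: z = next(a) = 7, w = next(b) = 16.
Step 4: ans = (7 + 16, 19 + 7) = (23, 26).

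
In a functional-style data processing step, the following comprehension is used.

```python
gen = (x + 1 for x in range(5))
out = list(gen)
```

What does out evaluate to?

Step 1: For each x in range(5), compute x+1:
  x=0: 0+1 = 1
  x=1: 1+1 = 2
  x=2: 2+1 = 3
  x=3: 3+1 = 4
  x=4: 4+1 = 5
Therefore out = [1, 2, 3, 4, 5].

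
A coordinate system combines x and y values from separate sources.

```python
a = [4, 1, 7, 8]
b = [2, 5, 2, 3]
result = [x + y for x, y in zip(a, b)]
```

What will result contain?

Step 1: Add corresponding elements:
  4 + 2 = 6
  1 + 5 = 6
  7 + 2 = 9
  8 + 3 = 11
Therefore result = [6, 6, 9, 11].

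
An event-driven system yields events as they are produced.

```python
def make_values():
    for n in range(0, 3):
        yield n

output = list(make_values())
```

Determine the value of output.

Step 1: The generator yields each value from range(0, 3).
Step 2: list() consumes all yields: [0, 1, 2].
Therefore output = [0, 1, 2].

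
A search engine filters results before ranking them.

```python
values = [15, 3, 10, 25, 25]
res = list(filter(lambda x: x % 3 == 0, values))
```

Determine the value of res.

Step 1: Filter elements divisible by 3:
  15 % 3 = 0: kept
  3 % 3 = 0: kept
  10 % 3 = 1: removed
  25 % 3 = 1: removed
  25 % 3 = 1: removed
Therefore res = [15, 3].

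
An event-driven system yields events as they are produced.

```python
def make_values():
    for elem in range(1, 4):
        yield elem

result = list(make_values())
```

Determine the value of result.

Step 1: The generator yields each value from range(1, 4).
Step 2: list() consumes all yields: [1, 2, 3].
Therefore result = [1, 2, 3].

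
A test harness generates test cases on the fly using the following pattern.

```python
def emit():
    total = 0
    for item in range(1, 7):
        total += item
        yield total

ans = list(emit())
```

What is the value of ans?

Step 1: Generator accumulates running sum:
  item=1: total = 1, yield 1
  item=2: total = 3, yield 3
  item=3: total = 6, yield 6
  item=4: total = 10, yield 10
  item=5: total = 15, yield 15
  item=6: total = 21, yield 21
Therefore ans = [1, 3, 6, 10, 15, 21].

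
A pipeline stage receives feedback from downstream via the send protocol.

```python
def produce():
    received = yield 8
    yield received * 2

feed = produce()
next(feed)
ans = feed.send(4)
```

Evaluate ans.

Step 1: next(feed) advances to first yield, producing 8.
Step 2: send(4) resumes, received = 4.
Step 3: yield received * 2 = 4 * 2 = 8.
Therefore ans = 8.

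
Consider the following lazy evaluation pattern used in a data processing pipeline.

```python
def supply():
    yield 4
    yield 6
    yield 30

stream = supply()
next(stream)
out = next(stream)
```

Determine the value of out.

Step 1: supply() creates a generator.
Step 2: next(stream) yields 4 (consumed and discarded).
Step 3: next(stream) yields 6, assigned to out.
Therefore out = 6.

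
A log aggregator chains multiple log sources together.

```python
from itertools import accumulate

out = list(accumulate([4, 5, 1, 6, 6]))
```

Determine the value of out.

Step 1: accumulate computes running sums:
  + 4 = 4
  + 5 = 9
  + 1 = 10
  + 6 = 16
  + 6 = 22
Therefore out = [4, 9, 10, 16, 22].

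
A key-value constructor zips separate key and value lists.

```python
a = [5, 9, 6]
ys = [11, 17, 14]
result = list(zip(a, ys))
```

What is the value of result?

Step 1: zip pairs elements at same index:
  Index 0: (5, 11)
  Index 1: (9, 17)
  Index 2: (6, 14)
Therefore result = [(5, 11), (9, 17), (6, 14)].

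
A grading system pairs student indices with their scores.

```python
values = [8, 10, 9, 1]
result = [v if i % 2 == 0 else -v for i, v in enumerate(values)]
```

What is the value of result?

Step 1: For each (i, v), keep v if i is even, negate if odd:
  i=0 (even): keep 8
  i=1 (odd): negate to -10
  i=2 (even): keep 9
  i=3 (odd): negate to -1
Therefore result = [8, -10, 9, -1].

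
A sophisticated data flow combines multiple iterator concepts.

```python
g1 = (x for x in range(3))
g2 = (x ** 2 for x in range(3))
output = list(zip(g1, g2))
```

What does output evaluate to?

Step 1: g1 produces [0, 1, 2].
Step 2: g2 produces [0, 1, 4].
Step 3: zip pairs them: [(0, 0), (1, 1), (2, 4)].
Therefore output = [(0, 0), (1, 1), (2, 4)].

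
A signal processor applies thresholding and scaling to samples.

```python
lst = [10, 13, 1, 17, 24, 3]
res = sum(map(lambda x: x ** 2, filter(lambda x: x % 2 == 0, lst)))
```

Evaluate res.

Step 1: Filter even numbers from [10, 13, 1, 17, 24, 3]: [10, 24]
Step 2: Square each: [100, 576]
Step 3: Sum = 676.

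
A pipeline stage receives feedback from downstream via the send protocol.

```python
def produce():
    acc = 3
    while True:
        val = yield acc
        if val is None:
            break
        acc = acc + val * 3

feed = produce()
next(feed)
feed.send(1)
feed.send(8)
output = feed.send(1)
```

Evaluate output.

Step 1: next() -> yield acc=3.
Step 2: send(1) -> val=1, acc = 3 + 1*3 = 6, yield 6.
Step 3: send(8) -> val=8, acc = 6 + 8*3 = 30, yield 30.
Step 4: send(1) -> val=1, acc = 30 + 1*3 = 33, yield 33.
Therefore output = 33.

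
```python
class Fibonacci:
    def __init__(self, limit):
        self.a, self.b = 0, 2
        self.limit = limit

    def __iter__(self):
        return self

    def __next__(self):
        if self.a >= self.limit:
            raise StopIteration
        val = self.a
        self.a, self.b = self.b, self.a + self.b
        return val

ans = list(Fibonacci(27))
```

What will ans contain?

Step 1: Fibonacci-like sequence (a=0, b=2) until >= 27:
  Yield 0, then a,b = 2,2
  Yield 2, then a,b = 2,4
  Yield 2, then a,b = 4,6
  Yield 4, then a,b = 6,10
  Yield 6, then a,b = 10,16
  Yield 10, then a,b = 16,26
  Yield 16, then a,b = 26,42
  Yield 26, then a,b = 42,68
Step 2: 42 >= 27, stop.
Therefore ans = [0, 2, 2, 4, 6, 10, 16, 26].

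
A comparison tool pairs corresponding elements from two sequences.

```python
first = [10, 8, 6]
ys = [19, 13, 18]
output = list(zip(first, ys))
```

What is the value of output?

Step 1: zip pairs elements at same index:
  Index 0: (10, 19)
  Index 1: (8, 13)
  Index 2: (6, 18)
Therefore output = [(10, 19), (8, 13), (6, 18)].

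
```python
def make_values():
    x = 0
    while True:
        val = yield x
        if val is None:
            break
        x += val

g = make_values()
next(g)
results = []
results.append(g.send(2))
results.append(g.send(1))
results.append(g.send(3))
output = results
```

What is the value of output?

Step 1: next(g) -> yield 0.
Step 2: send(2) -> x = 2, yield 2.
Step 3: send(1) -> x = 3, yield 3.
Step 4: send(3) -> x = 6, yield 6.
Therefore output = [2, 3, 6].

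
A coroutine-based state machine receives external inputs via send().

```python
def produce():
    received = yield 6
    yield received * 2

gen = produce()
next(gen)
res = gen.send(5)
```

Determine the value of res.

Step 1: next(gen) advances to first yield, producing 6.
Step 2: send(5) resumes, received = 5.
Step 3: yield received * 2 = 5 * 2 = 10.
Therefore res = 10.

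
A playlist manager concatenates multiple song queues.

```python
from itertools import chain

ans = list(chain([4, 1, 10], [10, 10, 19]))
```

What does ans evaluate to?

Step 1: chain() concatenates iterables: [4, 1, 10] + [10, 10, 19].
Therefore ans = [4, 1, 10, 10, 10, 19].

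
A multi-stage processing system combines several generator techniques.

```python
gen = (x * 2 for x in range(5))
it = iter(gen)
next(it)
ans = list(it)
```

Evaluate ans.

Step 1: Generator produces [0, 2, 4, 6, 8].
Step 2: next(it) consumes first element (0).
Step 3: list(it) collects remaining: [2, 4, 6, 8].
Therefore ans = [2, 4, 6, 8].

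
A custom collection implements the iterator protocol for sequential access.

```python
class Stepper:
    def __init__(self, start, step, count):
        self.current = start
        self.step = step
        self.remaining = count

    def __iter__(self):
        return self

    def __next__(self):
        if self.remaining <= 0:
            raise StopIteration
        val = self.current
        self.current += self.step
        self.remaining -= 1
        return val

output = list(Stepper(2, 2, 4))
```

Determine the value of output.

Step 1: Stepper starts at 2, increments by 2, for 4 steps:
  Yield 2, then current += 2
  Yield 4, then current += 2
  Yield 6, then current += 2
  Yield 8, then current += 2
Therefore output = [2, 4, 6, 8].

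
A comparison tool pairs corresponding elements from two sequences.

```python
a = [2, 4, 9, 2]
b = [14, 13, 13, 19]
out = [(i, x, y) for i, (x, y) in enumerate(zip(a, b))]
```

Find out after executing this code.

Step 1: enumerate(zip(a, b)) gives index with paired elements:
  i=0: (2, 14)
  i=1: (4, 13)
  i=2: (9, 13)
  i=3: (2, 19)
Therefore out = [(0, 2, 14), (1, 4, 13), (2, 9, 13), (3, 2, 19)].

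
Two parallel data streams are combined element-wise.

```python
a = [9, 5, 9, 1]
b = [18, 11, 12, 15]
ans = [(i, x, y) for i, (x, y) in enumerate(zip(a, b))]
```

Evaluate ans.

Step 1: enumerate(zip(a, b)) gives index with paired elements:
  i=0: (9, 18)
  i=1: (5, 11)
  i=2: (9, 12)
  i=3: (1, 15)
Therefore ans = [(0, 9, 18), (1, 5, 11), (2, 9, 12), (3, 1, 15)].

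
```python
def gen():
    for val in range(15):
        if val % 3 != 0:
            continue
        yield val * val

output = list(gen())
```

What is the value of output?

Step 1: Only yield val**2 when val is divisible by 3:
  val=0: 0 % 3 == 0, yield 0**2 = 0
  val=3: 3 % 3 == 0, yield 3**2 = 9
  val=6: 6 % 3 == 0, yield 6**2 = 36
  val=9: 9 % 3 == 0, yield 9**2 = 81
  val=12: 12 % 3 == 0, yield 12**2 = 144
Therefore output = [0, 9, 36, 81, 144].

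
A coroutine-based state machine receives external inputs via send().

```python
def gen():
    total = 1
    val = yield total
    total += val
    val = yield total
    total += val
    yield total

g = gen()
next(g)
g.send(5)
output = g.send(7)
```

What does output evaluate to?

Step 1: next() -> yield total=1.
Step 2: send(5) -> val=5, total = 1+5 = 6, yield 6.
Step 3: send(7) -> val=7, total = 6+7 = 13, yield 13.
Therefore output = 13.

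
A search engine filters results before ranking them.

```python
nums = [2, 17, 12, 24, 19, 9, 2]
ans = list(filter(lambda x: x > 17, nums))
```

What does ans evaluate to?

Step 1: Filter elements > 17:
  2: removed
  17: removed
  12: removed
  24: kept
  19: kept
  9: removed
  2: removed
Therefore ans = [24, 19].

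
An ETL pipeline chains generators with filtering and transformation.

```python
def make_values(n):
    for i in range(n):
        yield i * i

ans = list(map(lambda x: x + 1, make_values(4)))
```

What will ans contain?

Step 1: make_values(4) yields squares: [0, 1, 4, 9].
Step 2: map adds 1 to each: [1, 2, 5, 10].
Therefore ans = [1, 2, 5, 10].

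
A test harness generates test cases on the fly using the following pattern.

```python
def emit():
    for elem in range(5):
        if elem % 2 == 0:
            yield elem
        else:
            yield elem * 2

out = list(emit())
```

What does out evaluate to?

Step 1: For each elem in range(5), yield elem if even, else elem*2:
  elem=0 (even): yield 0
  elem=1 (odd): yield 1*2 = 2
  elem=2 (even): yield 2
  elem=3 (odd): yield 3*2 = 6
  elem=4 (even): yield 4
Therefore out = [0, 2, 2, 6, 4].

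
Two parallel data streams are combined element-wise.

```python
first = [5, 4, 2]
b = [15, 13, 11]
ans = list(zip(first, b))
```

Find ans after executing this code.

Step 1: zip pairs elements at same index:
  Index 0: (5, 15)
  Index 1: (4, 13)
  Index 2: (2, 11)
Therefore ans = [(5, 15), (4, 13), (2, 11)].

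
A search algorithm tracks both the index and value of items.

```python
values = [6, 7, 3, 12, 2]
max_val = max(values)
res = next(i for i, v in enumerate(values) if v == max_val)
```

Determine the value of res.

Step 1: max([6, 7, 3, 12, 2]) = 12.
Step 2: Find first index where value == 12:
  Index 0: 6 != 12
  Index 1: 7 != 12
  Index 2: 3 != 12
  Index 3: 12 == 12, found!
Therefore res = 3.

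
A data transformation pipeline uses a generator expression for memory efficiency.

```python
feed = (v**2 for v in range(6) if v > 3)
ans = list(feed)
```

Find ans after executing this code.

Step 1: For range(6), keep v > 3, then square:
  v=0: 0 <= 3, excluded
  v=1: 1 <= 3, excluded
  v=2: 2 <= 3, excluded
  v=3: 3 <= 3, excluded
  v=4: 4 > 3, yield 4**2 = 16
  v=5: 5 > 3, yield 5**2 = 25
Therefore ans = [16, 25].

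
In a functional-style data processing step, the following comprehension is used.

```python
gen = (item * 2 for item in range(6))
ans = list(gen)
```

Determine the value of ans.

Step 1: For each item in range(6), compute item*2:
  item=0: 0*2 = 0
  item=1: 1*2 = 2
  item=2: 2*2 = 4
  item=3: 3*2 = 6
  item=4: 4*2 = 8
  item=5: 5*2 = 10
Therefore ans = [0, 2, 4, 6, 8, 10].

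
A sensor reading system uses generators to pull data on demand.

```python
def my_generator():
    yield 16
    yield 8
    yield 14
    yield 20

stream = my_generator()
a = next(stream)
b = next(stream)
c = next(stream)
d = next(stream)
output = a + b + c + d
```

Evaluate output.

Step 1: Create generator and consume all values:
  a = next(stream) = 16
  b = next(stream) = 8
  c = next(stream) = 14
  d = next(stream) = 20
Step 2: output = 16 + 8 + 14 + 20 = 58.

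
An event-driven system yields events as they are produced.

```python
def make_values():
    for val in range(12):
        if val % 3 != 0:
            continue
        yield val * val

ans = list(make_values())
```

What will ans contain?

Step 1: Only yield val**2 when val is divisible by 3:
  val=0: 0 % 3 == 0, yield 0**2 = 0
  val=3: 3 % 3 == 0, yield 3**2 = 9
  val=6: 6 % 3 == 0, yield 6**2 = 36
  val=9: 9 % 3 == 0, yield 9**2 = 81
Therefore ans = [0, 9, 36, 81].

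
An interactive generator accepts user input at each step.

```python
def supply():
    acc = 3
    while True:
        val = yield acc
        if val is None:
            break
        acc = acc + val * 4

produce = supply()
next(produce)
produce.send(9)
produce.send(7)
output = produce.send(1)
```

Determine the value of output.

Step 1: next() -> yield acc=3.
Step 2: send(9) -> val=9, acc = 3 + 9*4 = 39, yield 39.
Step 3: send(7) -> val=7, acc = 39 + 7*4 = 67, yield 67.
Step 4: send(1) -> val=1, acc = 67 + 1*4 = 71, yield 71.
Therefore output = 71.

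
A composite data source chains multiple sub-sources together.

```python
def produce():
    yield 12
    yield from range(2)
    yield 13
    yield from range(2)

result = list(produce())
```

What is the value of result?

Step 1: Trace yields in order:
  yield 12
  yield 0
  yield 1
  yield 13
  yield 0
  yield 1
Therefore result = [12, 0, 1, 13, 0, 1].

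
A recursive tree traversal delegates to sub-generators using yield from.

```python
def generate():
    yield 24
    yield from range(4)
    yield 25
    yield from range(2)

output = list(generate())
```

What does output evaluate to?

Step 1: Trace yields in order:
  yield 24
  yield 0
  yield 1
  yield 2
  yield 3
  yield 25
  yield 0
  yield 1
Therefore output = [24, 0, 1, 2, 3, 25, 0, 1].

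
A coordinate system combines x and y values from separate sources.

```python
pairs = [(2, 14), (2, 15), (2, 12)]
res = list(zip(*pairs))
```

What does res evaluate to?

Step 1: zip(*pairs) transposes: unzips [(2, 14), (2, 15), (2, 12)] into separate sequences.
Step 2: First elements: (2, 2, 2), second elements: (14, 15, 12).
Therefore res = [(2, 2, 2), (14, 15, 12)].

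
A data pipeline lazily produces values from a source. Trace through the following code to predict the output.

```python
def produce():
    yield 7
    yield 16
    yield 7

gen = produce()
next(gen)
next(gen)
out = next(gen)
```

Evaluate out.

Step 1: produce() creates a generator.
Step 2: next(gen) yields 7 (consumed and discarded).
Step 3: next(gen) yields 16 (consumed and discarded).
Step 4: next(gen) yields 7, assigned to out.
Therefore out = 7.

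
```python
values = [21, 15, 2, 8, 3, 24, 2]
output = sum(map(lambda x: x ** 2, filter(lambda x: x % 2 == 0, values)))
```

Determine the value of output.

Step 1: Filter even numbers from [21, 15, 2, 8, 3, 24, 2]: [2, 8, 24, 2]
Step 2: Square each: [4, 64, 576, 4]
Step 3: Sum = 648.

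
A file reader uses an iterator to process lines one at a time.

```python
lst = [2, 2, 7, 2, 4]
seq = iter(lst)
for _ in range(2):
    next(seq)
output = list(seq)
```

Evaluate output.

Step 1: Create iterator over [2, 2, 7, 2, 4].
Step 2: Advance 2 positions (consuming [2, 2]).
Step 3: list() collects remaining elements: [7, 2, 4].
Therefore output = [7, 2, 4].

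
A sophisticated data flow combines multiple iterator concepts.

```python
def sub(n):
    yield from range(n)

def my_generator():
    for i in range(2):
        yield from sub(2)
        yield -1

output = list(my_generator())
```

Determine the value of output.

Step 1: For each i in range(2):
  i=0: yield from sub(2) -> [0, 1], then yield -1
  i=1: yield from sub(2) -> [0, 1], then yield -1
Therefore output = [0, 1, -1, 0, 1, -1].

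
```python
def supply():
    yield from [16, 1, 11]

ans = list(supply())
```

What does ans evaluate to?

Step 1: yield from delegates to the iterable, yielding each element.
Step 2: Collected values: [16, 1, 11].
Therefore ans = [16, 1, 11].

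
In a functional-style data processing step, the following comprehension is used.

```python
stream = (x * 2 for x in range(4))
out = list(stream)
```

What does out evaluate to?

Step 1: For each x in range(4), compute x*2:
  x=0: 0*2 = 0
  x=1: 1*2 = 2
  x=2: 2*2 = 4
  x=3: 3*2 = 6
Therefore out = [0, 2, 4, 6].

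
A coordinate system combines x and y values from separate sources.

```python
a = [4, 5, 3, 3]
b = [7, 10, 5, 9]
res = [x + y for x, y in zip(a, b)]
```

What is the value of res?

Step 1: Add corresponding elements:
  4 + 7 = 11
  5 + 10 = 15
  3 + 5 = 8
  3 + 9 = 12
Therefore res = [11, 15, 8, 12].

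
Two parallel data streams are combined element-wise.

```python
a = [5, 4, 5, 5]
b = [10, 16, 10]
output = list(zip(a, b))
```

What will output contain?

Step 1: zip stops at shortest (len(a)=4, len(b)=3):
  Index 0: (5, 10)
  Index 1: (4, 16)
  Index 2: (5, 10)
Step 2: Last element of a (5) has no pair, dropped.
Therefore output = [(5, 10), (4, 16), (5, 10)].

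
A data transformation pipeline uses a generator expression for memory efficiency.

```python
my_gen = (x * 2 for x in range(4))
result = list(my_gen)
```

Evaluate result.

Step 1: For each x in range(4), compute x*2:
  x=0: 0*2 = 0
  x=1: 1*2 = 2
  x=2: 2*2 = 4
  x=3: 3*2 = 6
Therefore result = [0, 2, 4, 6].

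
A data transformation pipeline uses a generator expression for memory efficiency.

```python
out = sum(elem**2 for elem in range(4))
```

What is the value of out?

Step 1: Compute elem**2 for each elem in range(4):
  elem=0: 0**2 = 0
  elem=1: 1**2 = 1
  elem=2: 2**2 = 4
  elem=3: 3**2 = 9
Step 2: sum = 0 + 1 + 4 + 9 = 14.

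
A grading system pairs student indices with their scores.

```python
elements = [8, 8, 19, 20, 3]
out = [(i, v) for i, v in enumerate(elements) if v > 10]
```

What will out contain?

Step 1: Filter enumerate([8, 8, 19, 20, 3]) keeping v > 10:
  (0, 8): 8 <= 10, excluded
  (1, 8): 8 <= 10, excluded
  (2, 19): 19 > 10, included
  (3, 20): 20 > 10, included
  (4, 3): 3 <= 10, excluded
Therefore out = [(2, 19), (3, 20)].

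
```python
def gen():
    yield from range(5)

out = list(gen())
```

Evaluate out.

Step 1: yield from delegates to the iterable, yielding each element.
Step 2: Collected values: [0, 1, 2, 3, 4].
Therefore out = [0, 1, 2, 3, 4].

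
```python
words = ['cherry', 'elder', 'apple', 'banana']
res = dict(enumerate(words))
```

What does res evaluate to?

Step 1: enumerate pairs indices with words:
  0 -> 'cherry'
  1 -> 'elder'
  2 -> 'apple'
  3 -> 'banana'
Therefore res = {0: 'cherry', 1: 'elder', 2: 'apple', 3: 'banana'}.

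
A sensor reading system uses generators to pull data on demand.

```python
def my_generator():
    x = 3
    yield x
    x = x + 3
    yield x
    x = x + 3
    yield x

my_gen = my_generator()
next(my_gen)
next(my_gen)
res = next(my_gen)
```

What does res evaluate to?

Step 1: Trace through generator execution:
  Yield 1: x starts at 3, yield 3
  Yield 2: x = 3 + 3 = 6, yield 6
  Yield 3: x = 6 + 3 = 9, yield 9
Step 2: First next() gets 3, second next() gets the second value, third next() yields 9.
Therefore res = 9.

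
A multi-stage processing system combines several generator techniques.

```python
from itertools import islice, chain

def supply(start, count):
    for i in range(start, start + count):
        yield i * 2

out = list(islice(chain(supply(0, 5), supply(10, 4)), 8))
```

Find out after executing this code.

Step 1: supply(0, 5) yields [0, 2, 4, 6, 8].
Step 2: supply(10, 4) yields [20, 22, 24, 26].
Step 3: chain concatenates: [0, 2, 4, 6, 8, 20, 22, 24, 26].
Step 4: islice takes first 8: [0, 2, 4, 6, 8, 20, 22, 24].
Therefore out = [0, 2, 4, 6, 8, 20, 22, 24].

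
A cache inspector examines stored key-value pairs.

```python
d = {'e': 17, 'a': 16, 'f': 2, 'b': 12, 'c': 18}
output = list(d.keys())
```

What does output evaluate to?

Step 1: d.keys() returns the dictionary keys in insertion order.
Therefore output = ['e', 'a', 'f', 'b', 'c'].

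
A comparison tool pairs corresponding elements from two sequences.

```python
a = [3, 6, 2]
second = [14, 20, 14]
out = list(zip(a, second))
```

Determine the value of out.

Step 1: zip pairs elements at same index:
  Index 0: (3, 14)
  Index 1: (6, 20)
  Index 2: (2, 14)
Therefore out = [(3, 14), (6, 20), (2, 14)].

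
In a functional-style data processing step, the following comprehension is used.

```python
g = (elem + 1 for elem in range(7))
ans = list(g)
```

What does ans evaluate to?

Step 1: For each elem in range(7), compute elem+1:
  elem=0: 0+1 = 1
  elem=1: 1+1 = 2
  elem=2: 2+1 = 3
  elem=3: 3+1 = 4
  elem=4: 4+1 = 5
  elem=5: 5+1 = 6
  elem=6: 6+1 = 7
Therefore ans = [1, 2, 3, 4, 5, 6, 7].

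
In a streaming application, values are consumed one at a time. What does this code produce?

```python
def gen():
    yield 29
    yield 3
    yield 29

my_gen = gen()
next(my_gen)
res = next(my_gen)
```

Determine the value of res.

Step 1: gen() creates a generator.
Step 2: next(my_gen) yields 29 (consumed and discarded).
Step 3: next(my_gen) yields 3, assigned to res.
Therefore res = 3.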